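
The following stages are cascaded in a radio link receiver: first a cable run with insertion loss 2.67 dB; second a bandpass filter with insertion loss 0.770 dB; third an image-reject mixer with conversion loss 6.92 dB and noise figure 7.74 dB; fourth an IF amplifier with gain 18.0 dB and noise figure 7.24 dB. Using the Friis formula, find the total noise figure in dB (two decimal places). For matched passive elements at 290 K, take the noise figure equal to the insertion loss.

17.77 dB

Convert to linear (a loss of L dB is a gain of −L dB): F_i = 10^(NF_i/10), G_i = 10^(G_i,dB/10)
  Stage 1: F_1 = 10^(2.67/10) = 1.849, G_1 = 10^(−2.67/10) = 0.5408
  Stage 2: F_2 = 10^(0.770/10) = 1.194, G_2 = 10^(−0.770/10) = 0.8375
  Stage 3: F_3 = 10^(7.74/10) = 5.943, G_3 = 10^(−6.92/10) = 0.2032
  Stage 4: F_4 = 10^(7.24/10) = 5.297, G_4 = 10^(18.0/10) = 63.10
Friis cascade:
  F = 1.849 + (1.194 − 1)/0.5408 + (5.943 − 1)/0.4529 + (5.297 − 1)/0.09204 = 59.80
NF = 10 log₁₀(59.80) = 17.77 dB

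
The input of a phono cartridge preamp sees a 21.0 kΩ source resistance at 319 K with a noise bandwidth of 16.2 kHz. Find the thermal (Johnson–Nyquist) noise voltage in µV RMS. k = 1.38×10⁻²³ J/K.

V_n = √(4kTRB)
4kTRB = 4 × 1.38×10⁻²³ × 319 × 2.10×10⁴ × 1.62×10⁴ = 5.99×10⁻¹² V²
V_n = √(5.99×10⁻¹²) = 2.45×10⁻⁶ V = 2.45 µV

2.45 µV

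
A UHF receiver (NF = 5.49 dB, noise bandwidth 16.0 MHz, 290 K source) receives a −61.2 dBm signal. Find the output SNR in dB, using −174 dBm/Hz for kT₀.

35.3 dB

Noise floor: N = −174 + 10 log₁₀(B) + NF
10 log₁₀(1.60×10⁷) = 72.04 dB
N = −174 + 72.04 + 5.49 = −96.47 dBm
SNR = P_sig − N = −61.2 − (−96.47) = 35.27 dB → 35.3 dB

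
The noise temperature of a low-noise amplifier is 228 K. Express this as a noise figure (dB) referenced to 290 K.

F = 1 + T_e/T₀ = 1 + 228/290 = 1.78621
NF = 10 log₁₀(1.78621) = 2.52 dB

2.52 dB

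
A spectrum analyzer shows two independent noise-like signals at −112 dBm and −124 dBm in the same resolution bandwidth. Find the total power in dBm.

Convert to linear, add, convert back:
P₁ = 6.31×10⁻¹⁵ W, P₂ = 3.98×10⁻¹⁶ W
P_tot = 6.71×10⁻¹⁵ W → 10 log₁₀(P_tot / 10⁻³) = −111.7 dBm

−111.7 dBm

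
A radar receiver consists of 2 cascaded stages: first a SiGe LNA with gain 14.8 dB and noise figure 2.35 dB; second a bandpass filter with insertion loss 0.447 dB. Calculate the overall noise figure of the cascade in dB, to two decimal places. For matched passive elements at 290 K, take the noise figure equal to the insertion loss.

2.36 dB

Convert to linear (a loss of L dB is a gain of −L dB): F_i = 10^(NF_i/10), G_i = 10^(G_i,dB/10)
  Stage 1: F_1 = 10^(2.35/10) = 1.718, G_1 = 10^(14.8/10) = 30.20
  Stage 2: F_2 = 10^(0.447/10) = 1.108, G_2 = 10^(−0.447/10) = 0.9022
Friis cascade:
  F = 1.718 + (1.108 − 1)/30.20 = 1.721
NF = 10 log₁₀(1.721) = 2.36 dB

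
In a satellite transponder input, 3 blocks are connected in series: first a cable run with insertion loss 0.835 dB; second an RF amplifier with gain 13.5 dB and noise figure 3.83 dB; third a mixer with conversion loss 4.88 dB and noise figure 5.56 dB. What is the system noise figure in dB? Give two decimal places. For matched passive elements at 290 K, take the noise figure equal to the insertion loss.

Convert to linear (a loss of L dB is a gain of −L dB): F_i = 10^(NF_i/10), G_i = 10^(G_i,dB/10)
  Stage 1: F_1 = 10^(0.835/10) = 1.212, G_1 = 10^(−0.835/10) = 0.8251
  Stage 2: F_2 = 10^(3.83/10) = 2.415, G_2 = 10^(13.5/10) = 22.39
  Stage 3: F_3 = 10^(5.56/10) = 3.597, G_3 = 10^(−4.88/10) = 0.3251
Friis cascade:
  F = 1.212 + (2.415 − 1)/0.8251 + (3.597 − 1)/18.47 = 3.068
NF = 10 log₁₀(3.068) = 4.87 dB

4.87 dB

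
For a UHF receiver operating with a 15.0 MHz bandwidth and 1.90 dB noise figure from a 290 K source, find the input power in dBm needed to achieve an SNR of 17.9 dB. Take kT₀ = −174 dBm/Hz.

−82.4 dBm

Sensitivity = −174 + 10 log₁₀(B) + NF + SNR_min
= −174 + 71.76 + 1.90 + 17.9
= −82.44 dBm → −82.4 dBm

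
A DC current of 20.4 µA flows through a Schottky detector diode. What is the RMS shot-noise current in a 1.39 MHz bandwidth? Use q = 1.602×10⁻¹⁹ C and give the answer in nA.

I_n = √(2qI·B)
2qI·B = 2 × 1.602×10⁻¹⁹ × 2.04×10⁻⁵ × 1.39×10⁶ = 9.09×10⁻¹⁸ A²
I_n = √(9.09×10⁻¹⁸) = 3.01×10⁻⁹ A = 3.01 nA

3.01 nA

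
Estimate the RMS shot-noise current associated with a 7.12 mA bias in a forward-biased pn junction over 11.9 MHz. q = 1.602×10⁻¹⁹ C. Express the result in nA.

I_n = √(2qI·B)
2qI·B = 2 × 1.602×10⁻¹⁹ × 7.12×10⁻³ × 1.19×10⁷ = 2.71×10⁻¹⁴ A²
I_n = √(2.71×10⁻¹⁴) = 1.65×10⁻⁷ A = 165 nA

165 nA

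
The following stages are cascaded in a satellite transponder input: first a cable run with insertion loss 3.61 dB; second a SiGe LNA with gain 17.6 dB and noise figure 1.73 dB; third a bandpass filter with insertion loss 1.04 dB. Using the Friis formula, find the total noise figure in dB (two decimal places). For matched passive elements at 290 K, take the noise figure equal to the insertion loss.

Convert to linear (a loss of L dB is a gain of −L dB): F_i = 10^(NF_i/10), G_i = 10^(G_i,dB/10)
  Stage 1: F_1 = 10^(3.61/10) = 2.296, G_1 = 10^(−3.61/10) = 0.4355
  Stage 2: F_2 = 10^(1.73/10) = 1.489, G_2 = 10^(17.6/10) = 57.54
  Stage 3: F_3 = 10^(1.04/10) = 1.271, G_3 = 10^(−1.04/10) = 0.7870
Friis cascade:
  F = 2.296 + (1.489 − 1)/0.4355 + (1.271 − 1)/25.06 = 3.431
NF = 10 log₁₀(3.431) = 5.35 dB

5.35 dB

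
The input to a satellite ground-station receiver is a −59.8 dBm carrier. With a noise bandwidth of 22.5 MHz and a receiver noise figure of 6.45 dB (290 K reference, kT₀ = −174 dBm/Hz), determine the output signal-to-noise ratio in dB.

34.2 dB

Noise floor: N = −174 + 10 log₁₀(B) + NF
10 log₁₀(2.25×10⁷) = 73.52 dB
N = −174 + 73.52 + 6.45 = −94.03 dBm
SNR = P_sig − N = −59.8 − (−94.03) = 34.23 dB → 34.2 dB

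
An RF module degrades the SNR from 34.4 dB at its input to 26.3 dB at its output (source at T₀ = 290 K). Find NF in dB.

8.1 dB

NF (dB) = SNR_in(dB) − SNR_out(dB) when the source is at T₀
NF = 34.4 − 26.3 = 8.1 dB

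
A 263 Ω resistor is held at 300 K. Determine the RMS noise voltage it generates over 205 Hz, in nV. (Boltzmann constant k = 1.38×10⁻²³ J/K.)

29.9 nV

V_n = √(4kTRB)
4kTRB = 4 × 1.38×10⁻²³ × 300 × 2.63×10² × 2.05×10² = 8.93×10⁻¹⁶ V²
V_n = √(8.93×10⁻¹⁶) = 2.99×10⁻⁸ V = 29.9 nV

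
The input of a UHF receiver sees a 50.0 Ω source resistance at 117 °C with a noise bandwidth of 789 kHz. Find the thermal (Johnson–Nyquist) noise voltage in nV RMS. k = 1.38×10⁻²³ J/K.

T = 117 °C + 273.15 = 390.15 K
V_n = √(4kTRB)
4kTRB = 4 × 1.38×10⁻²³ × 390.15 × 5.00×10¹ × 7.89×10⁵ = 8.50×10⁻¹³ V²
V_n = √(8.50×10⁻¹³) = 9.22×10⁻⁷ V = 922 nV

922 nV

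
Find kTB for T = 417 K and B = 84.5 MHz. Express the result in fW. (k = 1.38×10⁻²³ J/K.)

P_n = kTB = 1.38×10⁻²³ × 417 × 8.45×10⁷ = 4.86×10⁻¹³ W = 486 fW

486 fW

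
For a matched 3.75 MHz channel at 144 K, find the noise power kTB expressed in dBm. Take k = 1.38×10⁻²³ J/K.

−111.3 dBm

P_n = kTB = 1.38×10⁻²³ × 144 × 3.75×10⁶ = 7.45×10⁻¹⁵ W
In dBm: 10 log₁₀(7.45×10⁻¹⁵ / 10⁻³) = −111.3 dBm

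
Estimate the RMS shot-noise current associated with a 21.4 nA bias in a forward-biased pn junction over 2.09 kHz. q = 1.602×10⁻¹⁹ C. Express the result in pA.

3.79 pA

I_n = √(2qI·B)
2qI·B = 2 × 1.602×10⁻¹⁹ × 2.14×10⁻⁸ × 2.09×10³ = 1.43×10⁻²³ A²
I_n = √(1.43×10⁻²³) = 3.79×10⁻¹² A = 3.79 pA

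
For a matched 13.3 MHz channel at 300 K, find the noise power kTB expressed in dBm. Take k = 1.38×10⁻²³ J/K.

−102.6 dBm

P_n = kTB = 1.38×10⁻²³ × 300 × 1.33×10⁷ = 5.51×10⁻¹⁴ W
In dBm: 10 log₁₀(5.51×10⁻¹⁴ / 10⁻³) = −102.6 dBm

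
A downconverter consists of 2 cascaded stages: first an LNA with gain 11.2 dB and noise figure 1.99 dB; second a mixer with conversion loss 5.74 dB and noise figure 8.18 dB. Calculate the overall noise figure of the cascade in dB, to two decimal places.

3.02 dB

Convert to linear (a loss of L dB is a gain of −L dB): F_i = 10^(NF_i/10), G_i = 10^(G_i,dB/10)
  Stage 1: F_1 = 10^(1.99/10) = 1.581, G_1 = 10^(11.2/10) = 13.18
  Stage 2: F_2 = 10^(8.18/10) = 6.577, G_2 = 10^(−5.74/10) = 0.2667
Friis cascade:
  F = 1.581 + (6.577 − 1)/13.18 = 2.004
NF = 10 log₁₀(2.004) = 3.02 dB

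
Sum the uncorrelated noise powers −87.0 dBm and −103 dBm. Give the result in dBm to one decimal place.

Convert to linear, add, convert back:
P₁ = 2.00×10⁻¹² W, P₂ = 5.01×10⁻¹⁴ W
P_tot = 2.05×10⁻¹² W → 10 log₁₀(P_tot / 10⁻³) = −86.9 dBm

−86.9 dBm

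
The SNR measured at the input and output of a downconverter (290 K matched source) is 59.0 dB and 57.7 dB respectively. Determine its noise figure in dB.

1.3 dB

NF (dB) = SNR_in(dB) − SNR_out(dB) when the source is at T₀
NF = 59.0 − 57.7 = 1.3 dB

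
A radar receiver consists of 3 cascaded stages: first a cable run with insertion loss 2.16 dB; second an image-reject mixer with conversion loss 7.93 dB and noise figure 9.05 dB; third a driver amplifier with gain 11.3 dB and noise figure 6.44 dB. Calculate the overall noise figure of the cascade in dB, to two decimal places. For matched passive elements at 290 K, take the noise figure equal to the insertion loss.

16.81 dB

Convert to linear (a loss of L dB is a gain of −L dB): F_i = 10^(NF_i/10), G_i = 10^(G_i,dB/10)
  Stage 1: F_1 = 10^(2.16/10) = 1.644, G_1 = 10^(−2.16/10) = 0.6081
  Stage 2: F_2 = 10^(9.05/10) = 8.035, G_2 = 10^(−7.93/10) = 0.1611
  Stage 3: F_3 = 10^(6.44/10) = 4.406, G_3 = 10^(11.3/10) = 13.49
Friis cascade:
  F = 1.644 + (8.035 − 1)/0.6081 + (4.406 − 1)/0.09795 = 47.98
NF = 10 log₁₀(47.98) = 16.81 dB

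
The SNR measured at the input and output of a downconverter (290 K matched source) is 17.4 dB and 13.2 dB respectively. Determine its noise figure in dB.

NF (dB) = SNR_in(dB) − SNR_out(dB) when the source is at T₀
NF = 17.4 − 13.2 = 4.2 dB

4.2 dB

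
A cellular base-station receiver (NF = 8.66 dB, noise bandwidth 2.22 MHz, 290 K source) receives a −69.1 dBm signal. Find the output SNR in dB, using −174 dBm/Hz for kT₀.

Noise floor: N = −174 + 10 log₁₀(B) + NF
10 log₁₀(2.22×10⁶) = 63.46 dB
N = −174 + 63.46 + 8.66 = −101.88 dBm
SNR = P_sig − N = −69.1 − (−101.88) = 32.78 dB → 32.8 dB

32.8 dB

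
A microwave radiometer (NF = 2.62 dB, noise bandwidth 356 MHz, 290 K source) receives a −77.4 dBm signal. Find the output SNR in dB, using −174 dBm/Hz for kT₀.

8.5 dB

Noise floor: N = −174 + 10 log₁₀(B) + NF
10 log₁₀(3.56×10⁸) = 85.51 dB
N = −174 + 85.51 + 2.62 = −85.87 dBm
SNR = P_sig − N = −77.4 − (−85.87) = 8.47 dB → 8.5 dB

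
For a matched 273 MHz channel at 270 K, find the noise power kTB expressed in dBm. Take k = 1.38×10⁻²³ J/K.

−89.9 dBm

P_n = kTB = 1.38×10⁻²³ × 270 × 2.73×10⁸ = 1.02×10⁻¹² W
In dBm: 10 log₁₀(1.02×10⁻¹² / 10⁻³) = −89.9 dBm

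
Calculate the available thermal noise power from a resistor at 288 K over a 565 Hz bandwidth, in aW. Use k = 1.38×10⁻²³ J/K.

2.25 aW

P_n = kTB = 1.38×10⁻²³ × 288 × 5.65×10² = 2.25×10⁻¹⁸ W = 2.25 aW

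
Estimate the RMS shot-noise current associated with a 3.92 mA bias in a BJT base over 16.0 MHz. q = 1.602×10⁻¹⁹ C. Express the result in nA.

I_n = √(2qI·B)
2qI·B = 2 × 1.602×10⁻¹⁹ × 3.92×10⁻³ × 1.60×10⁷ = 2.01×10⁻¹⁴ A²
I_n = √(2.01×10⁻¹⁴) = 1.42×10⁻⁷ A = 142 nA

142 nA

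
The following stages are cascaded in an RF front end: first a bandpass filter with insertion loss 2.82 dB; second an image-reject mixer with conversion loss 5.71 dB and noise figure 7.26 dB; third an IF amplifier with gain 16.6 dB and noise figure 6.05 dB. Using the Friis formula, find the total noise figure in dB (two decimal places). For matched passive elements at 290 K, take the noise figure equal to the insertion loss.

15.02 dB

Convert to linear (a loss of L dB is a gain of −L dB): F_i = 10^(NF_i/10), G_i = 10^(G_i,dB/10)
  Stage 1: F_1 = 10^(2.82/10) = 1.914, G_1 = 10^(−2.82/10) = 0.5224
  Stage 2: F_2 = 10^(7.26/10) = 5.321, G_2 = 10^(−5.71/10) = 0.2685
  Stage 3: F_3 = 10^(6.05/10) = 4.027, G_3 = 10^(16.6/10) = 45.71
Friis cascade:
  F = 1.914 + (5.321 − 1)/0.5224 + (4.027 − 1)/0.1403 = 31.77
NF = 10 log₁₀(31.77) = 15.02 dB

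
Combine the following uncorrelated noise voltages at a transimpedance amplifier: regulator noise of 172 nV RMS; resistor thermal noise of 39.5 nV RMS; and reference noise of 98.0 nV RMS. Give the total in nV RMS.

Uncorrelated sources add in power (mean-square): V_tot = √(ΣV_i²)
V_tot = √[(1.72×10⁻⁷)² + (3.95×10⁻⁸)² + (9.80×10⁻⁸)²] = 2.02×10⁻⁷ V = 202 nV

202 nV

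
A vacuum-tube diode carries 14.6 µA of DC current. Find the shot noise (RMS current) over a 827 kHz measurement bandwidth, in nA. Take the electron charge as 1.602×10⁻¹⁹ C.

I_n = √(2qI·B)
2qI·B = 2 × 1.602×10⁻¹⁹ × 1.46×10⁻⁵ × 8.27×10⁵ = 3.87×10⁻¹⁸ A²
I_n = √(3.87×10⁻¹⁸) = 1.97×10⁻⁹ A = 1.97 nA

1.97 nA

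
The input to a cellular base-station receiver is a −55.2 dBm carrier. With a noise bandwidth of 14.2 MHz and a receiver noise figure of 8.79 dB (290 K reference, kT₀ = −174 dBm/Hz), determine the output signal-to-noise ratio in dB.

38.5 dB

Noise floor: N = −174 + 10 log₁₀(B) + NF
10 log₁₀(1.42×10⁷) = 71.52 dB
N = −174 + 71.52 + 8.79 = −93.69 dBm
SNR = P_sig − N = −55.2 − (−93.69) = 38.49 dB → 38.5 dB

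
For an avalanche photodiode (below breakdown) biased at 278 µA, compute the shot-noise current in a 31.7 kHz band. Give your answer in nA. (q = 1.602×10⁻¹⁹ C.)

1.68 nA

I_n = √(2qI·B)
2qI·B = 2 × 1.602×10⁻¹⁹ × 2.78×10⁻⁴ × 3.17×10⁴ = 2.82×10⁻¹⁸ A²
I_n = √(2.82×10⁻¹⁸) = 1.68×10⁻⁹ A = 1.68 nA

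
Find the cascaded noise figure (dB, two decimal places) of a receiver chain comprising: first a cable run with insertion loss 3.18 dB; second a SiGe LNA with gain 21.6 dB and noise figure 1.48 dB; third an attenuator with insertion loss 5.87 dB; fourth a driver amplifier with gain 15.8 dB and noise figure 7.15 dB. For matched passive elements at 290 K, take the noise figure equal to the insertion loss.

5.05 dB

Convert to linear (a loss of L dB is a gain of −L dB): F_i = 10^(NF_i/10), G_i = 10^(G_i,dB/10)
  Stage 1: F_1 = 10^(3.18/10) = 2.080, G_1 = 10^(−3.18/10) = 0.4808
  Stage 2: F_2 = 10^(1.48/10) = 1.406, G_2 = 10^(21.6/10) = 144.5
  Stage 3: F_3 = 10^(5.87/10) = 3.864, G_3 = 10^(−5.87/10) = 0.2588
  Stage 4: F_4 = 10^(7.15/10) = 5.188, G_4 = 10^(15.8/10) = 38.02
Friis cascade:
  F = 2.080 + (1.406 − 1)/0.4808 + (3.864 − 1)/69.50 + (5.188 − 1)/17.99 = 3.198
NF = 10 log₁₀(3.198) = 5.05 dB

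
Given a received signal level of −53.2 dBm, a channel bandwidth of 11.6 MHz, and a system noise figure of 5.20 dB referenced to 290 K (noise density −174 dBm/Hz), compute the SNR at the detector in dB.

45.0 dB

Noise floor: N = −174 + 10 log₁₀(B) + NF
10 log₁₀(1.16×10⁷) = 70.64 dB
N = −174 + 70.64 + 5.20 = −98.16 dBm
SNR = P_sig − N = −53.2 − (−98.16) = 44.96 dB → 45.0 dB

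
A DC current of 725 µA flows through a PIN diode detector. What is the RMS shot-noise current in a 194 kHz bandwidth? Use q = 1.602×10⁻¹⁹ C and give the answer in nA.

I_n = √(2qI·B)
2qI·B = 2 × 1.602×10⁻¹⁹ × 7.25×10⁻⁴ × 1.94×10⁵ = 4.51×10⁻¹⁷ A²
I_n = √(4.51×10⁻¹⁷) = 6.71×10⁻⁹ A = 6.71 nA

6.71 nA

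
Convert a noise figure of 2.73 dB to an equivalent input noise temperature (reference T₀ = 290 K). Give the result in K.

254 K

F = 10^(2.73/10) = 1.87499
T_e = (F − 1)·T₀ = (1.87499 − 1) × 290 = 254 K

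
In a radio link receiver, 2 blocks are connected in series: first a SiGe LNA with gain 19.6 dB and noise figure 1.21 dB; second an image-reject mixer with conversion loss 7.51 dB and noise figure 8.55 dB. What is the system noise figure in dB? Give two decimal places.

1.43 dB

Convert to linear (a loss of L dB is a gain of −L dB): F_i = 10^(NF_i/10), G_i = 10^(G_i,dB/10)
  Stage 1: F_1 = 10^(1.21/10) = 1.321, G_1 = 10^(19.6/10) = 91.20
  Stage 2: F_2 = 10^(8.55/10) = 7.161, G_2 = 10^(−7.51/10) = 0.1774
Friis cascade:
  F = 1.321 + (7.161 − 1)/91.20 = 1.389
NF = 10 log₁₀(1.389) = 1.43 dB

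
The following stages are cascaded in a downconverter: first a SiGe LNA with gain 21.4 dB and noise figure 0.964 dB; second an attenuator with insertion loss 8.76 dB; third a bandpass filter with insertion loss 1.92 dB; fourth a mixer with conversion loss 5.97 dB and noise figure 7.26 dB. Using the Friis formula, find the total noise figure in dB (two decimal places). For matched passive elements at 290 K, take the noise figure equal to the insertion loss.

2.28 dB

Convert to linear (a loss of L dB is a gain of −L dB): F_i = 10^(NF_i/10), G_i = 10^(G_i,dB/10)
  Stage 1: F_1 = 10^(0.964/10) = 1.249, G_1 = 10^(21.4/10) = 138.0
  Stage 2: F_2 = 10^(8.76/10) = 7.516, G_2 = 10^(−8.76/10) = 0.1330
  Stage 3: F_3 = 10^(1.92/10) = 1.556, G_3 = 10^(−1.92/10) = 0.6427
  Stage 4: F_4 = 10^(7.26/10) = 5.321, G_4 = 10^(−5.97/10) = 0.2529
Friis cascade:
  F = 1.249 + (7.516 − 1)/138.0 + (1.556 − 1)/18.37 + (5.321 − 1)/11.80 = 1.692
NF = 10 log₁₀(1.692) = 2.28 dB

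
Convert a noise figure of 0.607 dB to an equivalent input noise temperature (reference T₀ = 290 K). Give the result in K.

43.5 K

F = 10^(0.607/10) = 1.15001
T_e = (F − 1)·T₀ = (1.15001 − 1) × 290 = 43.5 K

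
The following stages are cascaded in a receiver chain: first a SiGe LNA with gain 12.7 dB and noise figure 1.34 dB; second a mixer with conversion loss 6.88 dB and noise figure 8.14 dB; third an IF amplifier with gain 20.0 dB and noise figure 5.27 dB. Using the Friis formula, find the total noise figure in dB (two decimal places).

3.57 dB

Convert to linear (a loss of L dB is a gain of −L dB): F_i = 10^(NF_i/10), G_i = 10^(G_i,dB/10)
  Stage 1: F_1 = 10^(1.34/10) = 1.361, G_1 = 10^(12.7/10) = 18.62
  Stage 2: F_2 = 10^(8.14/10) = 6.516, G_2 = 10^(−6.88/10) = 0.2051
  Stage 3: F_3 = 10^(5.27/10) = 3.365, G_3 = 10^(20.0/10) = 100.0
Friis cascade:
  F = 1.361 + (6.516 − 1)/18.62 + (3.365 − 1)/3.819 = 2.277
NF = 10 log₁₀(2.277) = 3.57 dB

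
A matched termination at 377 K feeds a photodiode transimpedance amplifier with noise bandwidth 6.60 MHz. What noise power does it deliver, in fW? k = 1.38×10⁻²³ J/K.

P_n = kTB = 1.38×10⁻²³ × 377 × 6.60×10⁶ = 3.43×10⁻¹⁴ W = 34.3 fW

34.3 fW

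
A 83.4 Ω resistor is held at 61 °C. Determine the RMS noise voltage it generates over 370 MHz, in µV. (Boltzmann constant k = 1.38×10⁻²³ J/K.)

T = 61 °C + 273.15 = 334.15 K
V_n = √(4kTRB)
4kTRB = 4 × 1.38×10⁻²³ × 334.15 × 8.34×10¹ × 3.70×10⁸ = 5.69×10⁻¹⁰ V²
V_n = √(5.69×10⁻¹⁰) = 2.39×10⁻⁵ V = 23.9 µV

23.9 µV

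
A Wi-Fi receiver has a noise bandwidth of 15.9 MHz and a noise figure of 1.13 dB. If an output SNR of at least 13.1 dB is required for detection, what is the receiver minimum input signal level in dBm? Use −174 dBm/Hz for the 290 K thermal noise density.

Sensitivity = −174 + 10 log₁₀(B) + NF + SNR_min
= −174 + 72.01 + 1.13 + 13.1
= −87.76 dBm → −87.8 dBm

−87.8 dBm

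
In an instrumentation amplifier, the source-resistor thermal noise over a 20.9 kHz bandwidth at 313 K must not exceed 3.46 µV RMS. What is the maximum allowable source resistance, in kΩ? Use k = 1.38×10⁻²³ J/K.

33.2 kΩ

Johnson–Nyquist: V_n = √(4kTRB) ⇒ R = V_n² / (4kTB)
4kTB = 4 × 1.38×10⁻²³ × 313 × 2.09×10⁴ = 3.61×10⁻¹⁶
R = (3.46×10⁻⁶)² / 3.61×10⁻¹⁶ = 3.32×10⁴ Ω = 33.2 kΩ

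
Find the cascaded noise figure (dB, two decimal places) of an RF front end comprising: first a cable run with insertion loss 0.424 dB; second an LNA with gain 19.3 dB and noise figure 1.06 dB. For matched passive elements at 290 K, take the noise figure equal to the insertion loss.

1.48 dB

Convert to linear (a loss of L dB is a gain of −L dB): F_i = 10^(NF_i/10), G_i = 10^(G_i,dB/10)
  Stage 1: F_1 = 10^(0.424/10) = 1.103, G_1 = 10^(−0.424/10) = 0.9070
  Stage 2: F_2 = 10^(1.06/10) = 1.276, G_2 = 10^(19.3/10) = 85.11
Friis cascade:
  F = 1.103 + (1.276 − 1)/0.9070 = 1.407
NF = 10 log₁₀(1.407) = 1.48 dB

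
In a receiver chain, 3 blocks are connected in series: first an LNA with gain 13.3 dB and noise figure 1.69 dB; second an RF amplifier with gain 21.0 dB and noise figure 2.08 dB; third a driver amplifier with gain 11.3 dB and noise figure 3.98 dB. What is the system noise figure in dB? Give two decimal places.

Convert to linear (a loss of L dB is a gain of −L dB): F_i = 10^(NF_i/10), G_i = 10^(G_i,dB/10)
  Stage 1: F_1 = 10^(1.69/10) = 1.476, G_1 = 10^(13.3/10) = 21.38
  Stage 2: F_2 = 10^(2.08/10) = 1.614, G_2 = 10^(21.0/10) = 125.9
  Stage 3: F_3 = 10^(3.98/10) = 2.500, G_3 = 10^(11.3/10) = 13.49
Friis cascade:
  F = 1.476 + (1.614 − 1)/21.38 + (2.500 − 1)/2692 = 1.505
NF = 10 log₁₀(1.505) = 1.78 dB

1.78 dB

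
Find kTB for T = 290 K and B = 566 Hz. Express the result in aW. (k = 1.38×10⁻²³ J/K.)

P_n = kTB = 1.38×10⁻²³ × 290 × 5.66×10² = 2.27×10⁻¹⁸ W = 2.27 aW

2.27 aW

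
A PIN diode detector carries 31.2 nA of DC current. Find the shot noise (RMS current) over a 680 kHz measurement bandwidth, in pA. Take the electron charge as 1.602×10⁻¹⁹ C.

82.4 pA

I_n = √(2qI·B)
2qI·B = 2 × 1.602×10⁻¹⁹ × 3.12×10⁻⁸ × 6.80×10⁵ = 6.80×10⁻²¹ A²
I_n = √(6.80×10⁻²¹) = 8.24×10⁻¹¹ A = 82.4 pA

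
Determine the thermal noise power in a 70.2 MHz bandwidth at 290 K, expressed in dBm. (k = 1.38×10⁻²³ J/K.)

−95.5 dBm

P_n = kTB = 1.38×10⁻²³ × 290 × 7.02×10⁷ = 2.81×10⁻¹³ W
In dBm: 10 log₁₀(2.81×10⁻¹³ / 10⁻³) = −95.5 dBm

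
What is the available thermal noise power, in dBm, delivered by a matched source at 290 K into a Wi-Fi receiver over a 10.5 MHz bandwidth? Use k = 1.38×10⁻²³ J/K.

P_n = kTB = 1.38×10⁻²³ × 290 × 1.05×10⁷ = 4.20×10⁻¹⁴ W
In dBm: 10 log₁₀(4.20×10⁻¹⁴ / 10⁻³) = −103.8 dBm

−103.8 dBm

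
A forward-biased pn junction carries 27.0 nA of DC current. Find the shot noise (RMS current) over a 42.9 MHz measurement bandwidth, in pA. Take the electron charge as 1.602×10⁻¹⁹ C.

I_n = √(2qI·B)
2qI·B = 2 × 1.602×10⁻¹⁹ × 2.70×10⁻⁸ × 4.29×10⁷ = 3.71×10⁻¹⁹ A²
I_n = √(3.71×10⁻¹⁹) = 6.09×10⁻¹⁰ A = 609 pA

609 pA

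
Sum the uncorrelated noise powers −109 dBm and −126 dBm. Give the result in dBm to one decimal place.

−108.9 dBm

Convert to linear, add, convert back:
P₁ = 1.26×10⁻¹⁴ W, P₂ = 2.51×10⁻¹⁶ W
P_tot = 1.28×10⁻¹⁴ W → 10 log₁₀(P_tot / 10⁻³) = −108.9 dBm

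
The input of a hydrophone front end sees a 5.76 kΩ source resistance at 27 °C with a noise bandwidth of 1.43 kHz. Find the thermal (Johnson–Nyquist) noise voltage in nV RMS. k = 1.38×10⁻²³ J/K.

369 nV

T = 27 °C + 273.15 = 300.15 K
V_n = √(4kTRB)
4kTRB = 4 × 1.38×10⁻²³ × 300.15 × 5.76×10³ × 1.43×10³ = 1.36×10⁻¹³ V²
V_n = √(1.36×10⁻¹³) = 3.69×10⁻⁷ V = 369 nV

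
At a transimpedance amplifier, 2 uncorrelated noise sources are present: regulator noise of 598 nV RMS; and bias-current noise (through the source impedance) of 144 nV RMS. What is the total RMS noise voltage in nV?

Uncorrelated sources add in power (mean-square): V_tot = √(ΣV_i²)
V_tot = √[(5.98×10⁻⁷)² + (1.44×10⁻⁷)²] = 6.15×10⁻⁷ V = 615 nV

615 nV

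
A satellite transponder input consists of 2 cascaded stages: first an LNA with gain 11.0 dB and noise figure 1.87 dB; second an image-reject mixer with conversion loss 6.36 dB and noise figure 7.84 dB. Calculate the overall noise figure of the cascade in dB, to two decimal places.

Convert to linear (a loss of L dB is a gain of −L dB): F_i = 10^(NF_i/10), G_i = 10^(G_i,dB/10)
  Stage 1: F_1 = 10^(1.87/10) = 1.538, G_1 = 10^(11.0/10) = 12.59
  Stage 2: F_2 = 10^(7.84/10) = 6.081, G_2 = 10^(−6.36/10) = 0.2312
Friis cascade:
  F = 1.538 + (6.081 − 1)/12.59 = 1.942
NF = 10 log₁₀(1.942) = 2.88 dB

2.88 dB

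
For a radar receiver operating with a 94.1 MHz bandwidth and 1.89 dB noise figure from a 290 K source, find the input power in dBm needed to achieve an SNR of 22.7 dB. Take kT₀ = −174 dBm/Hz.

Sensitivity = −174 + 10 log₁₀(B) + NF + SNR_min
= −174 + 79.74 + 1.89 + 22.7
= −69.67 dBm → −69.7 dBm

−69.7 dBm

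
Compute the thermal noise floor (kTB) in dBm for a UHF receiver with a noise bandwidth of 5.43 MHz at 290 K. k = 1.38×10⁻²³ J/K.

−106.6 dBm

P_n = kTB = 1.38×10⁻²³ × 290 × 5.43×10⁶ = 2.17×10⁻¹⁴ W
In dBm: 10 log₁₀(2.17×10⁻¹⁴ / 10⁻³) = −106.6 dBm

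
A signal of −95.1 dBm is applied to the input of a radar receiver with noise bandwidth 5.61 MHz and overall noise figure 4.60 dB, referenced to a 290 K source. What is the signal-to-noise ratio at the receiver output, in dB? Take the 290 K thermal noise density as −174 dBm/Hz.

Noise floor: N = −174 + 10 log₁₀(B) + NF
10 log₁₀(5.61×10⁶) = 67.49 dB
N = −174 + 67.49 + 4.60 = −101.91 dBm
SNR = P_sig − N = −95.1 − (−101.91) = 6.81 dB → 6.8 dB

6.8 dB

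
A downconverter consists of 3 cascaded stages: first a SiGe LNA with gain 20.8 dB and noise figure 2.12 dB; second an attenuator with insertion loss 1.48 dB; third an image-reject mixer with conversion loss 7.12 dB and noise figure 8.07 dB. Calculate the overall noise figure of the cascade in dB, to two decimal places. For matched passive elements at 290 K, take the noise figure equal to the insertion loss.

2.29 dB

Convert to linear (a loss of L dB is a gain of −L dB): F_i = 10^(NF_i/10), G_i = 10^(G_i,dB/10)
  Stage 1: F_1 = 10^(2.12/10) = 1.629, G_1 = 10^(20.8/10) = 120.2
  Stage 2: F_2 = 10^(1.48/10) = 1.406, G_2 = 10^(−1.48/10) = 0.7112
  Stage 3: F_3 = 10^(8.07/10) = 6.412, G_3 = 10^(−7.12/10) = 0.1941
Friis cascade:
  F = 1.629 + (1.406 − 1)/120.2 + (6.412 − 1)/85.51 = 1.696
NF = 10 log₁₀(1.696) = 2.29 dB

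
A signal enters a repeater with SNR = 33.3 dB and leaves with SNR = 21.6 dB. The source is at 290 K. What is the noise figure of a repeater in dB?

NF (dB) = SNR_in(dB) − SNR_out(dB) when the source is at T₀
NF = 33.3 − 21.6 = 11.7 dB

11.7 dB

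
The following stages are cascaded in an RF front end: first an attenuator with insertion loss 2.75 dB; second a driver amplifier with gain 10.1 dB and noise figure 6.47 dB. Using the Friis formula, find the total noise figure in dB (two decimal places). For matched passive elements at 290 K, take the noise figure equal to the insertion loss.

9.22 dB

Convert to linear (a loss of L dB is a gain of −L dB): F_i = 10^(NF_i/10), G_i = 10^(G_i,dB/10)
  Stage 1: F_1 = 10^(2.75/10) = 1.884, G_1 = 10^(−2.75/10) = 0.5309
  Stage 2: F_2 = 10^(6.47/10) = 4.436, G_2 = 10^(10.1/10) = 10.23
Friis cascade:
  F = 1.884 + (4.436 − 1)/0.5309 = 8.356
NF = 10 log₁₀(8.356) = 9.22 dB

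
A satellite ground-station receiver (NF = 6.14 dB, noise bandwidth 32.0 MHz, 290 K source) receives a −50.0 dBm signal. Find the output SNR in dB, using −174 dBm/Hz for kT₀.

Noise floor: N = −174 + 10 log₁₀(B) + NF
10 log₁₀(3.20×10⁷) = 75.05 dB
N = −174 + 75.05 + 6.14 = −92.81 dBm
SNR = P_sig − N = −50.0 − (−92.81) = 42.81 dB → 42.8 dB

42.8 dB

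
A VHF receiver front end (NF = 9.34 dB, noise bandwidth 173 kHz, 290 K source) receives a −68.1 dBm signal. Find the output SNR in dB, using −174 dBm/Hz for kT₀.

44.2 dB

Noise floor: N = −174 + 10 log₁₀(B) + NF
10 log₁₀(1.73×10⁵) = 52.38 dB
N = −174 + 52.38 + 9.34 = −112.28 dBm
SNR = P_sig − N = −68.1 − (−112.28) = 44.18 dB → 44.2 dB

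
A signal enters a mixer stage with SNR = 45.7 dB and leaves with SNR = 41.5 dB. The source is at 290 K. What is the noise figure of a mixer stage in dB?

NF (dB) = SNR_in(dB) − SNR_out(dB) when the source is at T₀
NF = 45.7 − 41.5 = 4.2 dB

4.2 dB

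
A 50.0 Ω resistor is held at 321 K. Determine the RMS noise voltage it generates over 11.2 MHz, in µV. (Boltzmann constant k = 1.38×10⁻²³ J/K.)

3.15 µV

V_n = √(4kTRB)
4kTRB = 4 × 1.38×10⁻²³ × 321 × 5.00×10¹ × 1.12×10⁷ = 9.92×10⁻¹² V²
V_n = √(9.92×10⁻¹²) = 3.15×10⁻⁶ V = 3.15 µV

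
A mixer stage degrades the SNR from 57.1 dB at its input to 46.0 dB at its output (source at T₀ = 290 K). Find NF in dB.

11.1 dB

NF (dB) = SNR_in(dB) − SNR_out(dB) when the source is at T₀
NF = 57.1 − 46.0 = 11.1 dB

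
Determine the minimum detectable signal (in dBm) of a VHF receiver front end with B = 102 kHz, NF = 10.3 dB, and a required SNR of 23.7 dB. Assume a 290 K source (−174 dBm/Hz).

−89.9 dBm

Sensitivity = −174 + 10 log₁₀(B) + NF + SNR_min
= −174 + 50.09 + 10.3 + 23.7
= −89.91 dBm → −89.9 dBm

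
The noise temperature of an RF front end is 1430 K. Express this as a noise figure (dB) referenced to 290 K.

F = 1 + T_e/T₀ = 1 + 1430/290 = 5.93103
NF = 10 log₁₀(5.93103) = 7.73 dB

7.73 dB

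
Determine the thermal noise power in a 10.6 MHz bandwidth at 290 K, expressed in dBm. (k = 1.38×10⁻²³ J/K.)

P_n = kTB = 1.38×10⁻²³ × 290 × 1.06×10⁷ = 4.24×10⁻¹⁴ W
In dBm: 10 log₁₀(4.24×10⁻¹⁴ / 10⁻³) = −103.7 dBm

−103.7 dBm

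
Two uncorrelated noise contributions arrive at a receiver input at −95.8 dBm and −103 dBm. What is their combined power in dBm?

−95.0 dBm

Convert to linear, add, convert back:
P₁ = 2.63×10⁻¹³ W, P₂ = 5.01×10⁻¹⁴ W
P_tot = 3.13×10⁻¹³ W → 10 log₁₀(P_tot / 10⁻³) = −95.0 dBm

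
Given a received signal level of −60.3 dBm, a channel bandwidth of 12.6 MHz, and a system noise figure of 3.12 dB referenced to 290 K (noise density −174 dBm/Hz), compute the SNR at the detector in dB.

Noise floor: N = −174 + 10 log₁₀(B) + NF
10 log₁₀(1.26×10⁷) = 71 dB
N = −174 + 71 + 3.12 = −99.88 dBm
SNR = P_sig − N = −60.3 − (−99.88) = 39.58 dB → 39.6 dB

39.6 dB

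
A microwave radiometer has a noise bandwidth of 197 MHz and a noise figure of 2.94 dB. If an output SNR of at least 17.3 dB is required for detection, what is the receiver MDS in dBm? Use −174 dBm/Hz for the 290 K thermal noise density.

Sensitivity = −174 + 10 log₁₀(B) + NF + SNR_min
= −174 + 82.94 + 2.94 + 17.3
= −70.82 dBm → −70.8 dBm

−70.8 dBm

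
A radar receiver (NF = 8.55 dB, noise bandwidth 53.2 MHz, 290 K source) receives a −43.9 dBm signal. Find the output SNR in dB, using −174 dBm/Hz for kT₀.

44.3 dB

Noise floor: N = −174 + 10 log₁₀(B) + NF
10 log₁₀(5.32×10⁷) = 77.26 dB
N = −174 + 77.26 + 8.55 = −88.19 dBm
SNR = P_sig − N = −43.9 − (−88.19) = 44.29 dB → 44.3 dB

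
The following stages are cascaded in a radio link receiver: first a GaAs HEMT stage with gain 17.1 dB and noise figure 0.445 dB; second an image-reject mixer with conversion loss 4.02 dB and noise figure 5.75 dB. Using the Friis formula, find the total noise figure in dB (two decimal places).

Convert to linear (a loss of L dB is a gain of −L dB): F_i = 10^(NF_i/10), G_i = 10^(G_i,dB/10)
  Stage 1: F_1 = 10^(0.445/10) = 1.108, G_1 = 10^(17.1/10) = 51.29
  Stage 2: F_2 = 10^(5.75/10) = 3.758, G_2 = 10^(−4.02/10) = 0.3963
Friis cascade:
  F = 1.108 + (3.758 − 1)/51.29 = 1.162
NF = 10 log₁₀(1.162) = 0.65 dB

0.65 dB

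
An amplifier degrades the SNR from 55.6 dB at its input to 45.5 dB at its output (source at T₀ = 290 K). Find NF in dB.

NF (dB) = SNR_in(dB) − SNR_out(dB) when the source is at T₀
NF = 55.6 − 45.5 = 10.1 dB

10.1 dB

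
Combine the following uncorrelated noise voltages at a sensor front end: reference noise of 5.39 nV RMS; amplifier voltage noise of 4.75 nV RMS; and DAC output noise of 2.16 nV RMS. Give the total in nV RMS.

Uncorrelated sources add in power (mean-square): V_tot = √(ΣV_i²)
V_tot = √[(5.39×10⁻⁹)² + (4.75×10⁻⁹)² + (2.16×10⁻⁹)²] = 7.50×10⁻⁹ V = 7.50 nV

7.50 nV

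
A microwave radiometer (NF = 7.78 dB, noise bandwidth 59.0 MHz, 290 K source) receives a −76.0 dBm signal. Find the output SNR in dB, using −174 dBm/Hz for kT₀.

Noise floor: N = −174 + 10 log₁₀(B) + NF
10 log₁₀(5.90×10⁷) = 77.71 dB
N = −174 + 77.71 + 7.78 = −88.51 dBm
SNR = P_sig − N = −76.0 − (−88.51) = 12.51 dB → 12.5 dB

12.5 dB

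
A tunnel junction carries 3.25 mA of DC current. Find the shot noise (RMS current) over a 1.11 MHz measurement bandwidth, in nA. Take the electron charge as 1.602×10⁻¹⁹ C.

34.0 nA

I_n = √(2qI·B)
2qI·B = 2 × 1.602×10⁻¹⁹ × 3.25×10⁻³ × 1.11×10⁶ = 1.16×10⁻¹⁵ A²
I_n = √(1.16×10⁻¹⁵) = 3.40×10⁻⁸ A = 34.0 nA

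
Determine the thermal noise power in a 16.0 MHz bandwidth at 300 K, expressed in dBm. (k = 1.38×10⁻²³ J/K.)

−101.8 dBm

P_n = kTB = 1.38×10⁻²³ × 300 × 1.60×10⁷ = 6.62×10⁻¹⁴ W
In dBm: 10 log₁₀(6.62×10⁻¹⁴ / 10⁻³) = −101.8 dBm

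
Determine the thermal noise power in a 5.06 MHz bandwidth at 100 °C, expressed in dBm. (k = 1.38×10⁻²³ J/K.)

T = 100 °C + 273.15 = 373.15 K
P_n = kTB = 1.38×10⁻²³ × 373.15 × 5.06×10⁶ = 2.61×10⁻¹⁴ W
In dBm: 10 log₁₀(2.61×10⁻¹⁴ / 10⁻³) = −105.8 dBm

−105.8 dBm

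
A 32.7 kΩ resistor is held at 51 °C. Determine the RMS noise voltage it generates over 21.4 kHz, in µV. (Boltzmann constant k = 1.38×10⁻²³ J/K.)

T = 51 °C + 273.15 = 324.15 K
V_n = √(4kTRB)
4kTRB = 4 × 1.38×10⁻²³ × 324.15 × 3.27×10⁴ × 2.14×10⁴ = 1.25×10⁻¹¹ V²
V_n = √(1.25×10⁻¹¹) = 3.54×10⁻⁶ V = 3.54 µV

3.54 µV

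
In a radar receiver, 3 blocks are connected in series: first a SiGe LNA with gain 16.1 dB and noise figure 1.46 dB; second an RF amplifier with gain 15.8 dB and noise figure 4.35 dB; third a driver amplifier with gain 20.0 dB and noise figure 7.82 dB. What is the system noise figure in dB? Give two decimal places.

1.60 dB

Convert to linear (a loss of L dB is a gain of −L dB): F_i = 10^(NF_i/10), G_i = 10^(G_i,dB/10)
  Stage 1: F_1 = 10^(1.46/10) = 1.400, G_1 = 10^(16.1/10) = 40.74
  Stage 2: F_2 = 10^(4.35/10) = 2.723, G_2 = 10^(15.8/10) = 38.02
  Stage 3: F_3 = 10^(7.82/10) = 6.053, G_3 = 10^(20.0/10) = 100.0
Friis cascade:
  F = 1.400 + (2.723 − 1)/40.74 + (6.053 − 1)/1549 = 1.445
NF = 10 log₁₀(1.445) = 1.60 dB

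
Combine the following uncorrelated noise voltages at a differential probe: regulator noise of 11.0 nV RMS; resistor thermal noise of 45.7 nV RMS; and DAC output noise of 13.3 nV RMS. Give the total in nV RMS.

Uncorrelated sources add in power (mean-square): V_tot = √(ΣV_i²)
V_tot = √[(1.10×10⁻⁸)² + (4.57×10⁻⁸)² + (1.33×10⁻⁸)²] = 4.89×10⁻⁸ V = 48.9 nV

48.9 nV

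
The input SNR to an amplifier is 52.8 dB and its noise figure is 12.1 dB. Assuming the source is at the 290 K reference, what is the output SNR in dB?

40.7 dB

By definition F = SNR_in/SNR_out, so in dB: SNR_out = SNR_in − NF
SNR_out = 52.8 − 12.1 = 40.7 dB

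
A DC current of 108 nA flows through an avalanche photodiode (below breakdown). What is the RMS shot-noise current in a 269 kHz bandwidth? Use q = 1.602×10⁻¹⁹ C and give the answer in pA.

96.5 pA

I_n = √(2qI·B)
2qI·B = 2 × 1.602×10⁻¹⁹ × 1.08×10⁻⁷ × 2.69×10⁵ = 9.31×10⁻²¹ A²
I_n = √(9.31×10⁻²¹) = 9.65×10⁻¹¹ A = 96.5 pA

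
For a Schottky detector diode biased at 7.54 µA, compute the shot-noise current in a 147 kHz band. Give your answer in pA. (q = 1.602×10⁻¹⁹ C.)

I_n = √(2qI·B)
2qI·B = 2 × 1.602×10⁻¹⁹ × 7.54×10⁻⁶ × 1.47×10⁵ = 3.55×10⁻¹⁹ A²
I_n = √(3.55×10⁻¹⁹) = 5.96×10⁻¹⁰ A = 596 pA

596 pA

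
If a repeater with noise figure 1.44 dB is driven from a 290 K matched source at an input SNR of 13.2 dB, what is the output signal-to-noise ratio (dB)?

11.76 dB

By definition F = SNR_in/SNR_out, so in dB: SNR_out = SNR_in − NF
SNR_out = 13.2 − 1.44 = 11.76 dB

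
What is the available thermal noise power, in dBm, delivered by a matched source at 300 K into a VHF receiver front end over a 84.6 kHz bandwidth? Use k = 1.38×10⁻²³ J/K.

−124.6 dBm

P_n = kTB = 1.38×10⁻²³ × 300 × 8.46×10⁴ = 3.50×10⁻¹⁶ W
In dBm: 10 log₁₀(3.50×10⁻¹⁶ / 10⁻³) = −124.6 dBm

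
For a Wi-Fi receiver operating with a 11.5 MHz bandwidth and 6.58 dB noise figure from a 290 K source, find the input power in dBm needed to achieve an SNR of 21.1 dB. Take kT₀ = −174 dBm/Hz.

−75.7 dBm

Sensitivity = −174 + 10 log₁₀(B) + NF + SNR_min
= −174 + 70.61 + 6.58 + 21.1
= −75.71 dBm → −75.7 dBm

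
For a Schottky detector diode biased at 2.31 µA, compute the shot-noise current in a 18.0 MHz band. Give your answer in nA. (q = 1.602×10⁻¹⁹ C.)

I_n = √(2qI·B)
2qI·B = 2 × 1.602×10⁻¹⁹ × 2.31×10⁻⁶ × 1.80×10⁷ = 1.33×10⁻¹⁷ A²
I_n = √(1.33×10⁻¹⁷) = 3.65×10⁻⁹ A = 3.65 nA

3.65 nA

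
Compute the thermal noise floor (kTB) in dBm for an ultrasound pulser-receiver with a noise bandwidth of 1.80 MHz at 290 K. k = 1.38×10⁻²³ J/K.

−111.4 dBm

P_n = kTB = 1.38×10⁻²³ × 290 × 1.80×10⁶ = 7.20×10⁻¹⁵ W
In dBm: 10 log₁₀(7.20×10⁻¹⁵ / 10⁻³) = −111.4 dBm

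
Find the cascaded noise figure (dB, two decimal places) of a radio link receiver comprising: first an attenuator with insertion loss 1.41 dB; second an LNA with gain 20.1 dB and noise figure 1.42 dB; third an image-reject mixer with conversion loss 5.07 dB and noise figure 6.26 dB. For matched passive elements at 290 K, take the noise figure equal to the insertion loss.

Convert to linear (a loss of L dB is a gain of −L dB): F_i = 10^(NF_i/10), G_i = 10^(G_i,dB/10)
  Stage 1: F_1 = 10^(1.41/10) = 1.384, G_1 = 10^(−1.41/10) = 0.7228
  Stage 2: F_2 = 10^(1.42/10) = 1.387, G_2 = 10^(20.1/10) = 102.3
  Stage 3: F_3 = 10^(6.26/10) = 4.227, G_3 = 10^(−5.07/10) = 0.3112
Friis cascade:
  F = 1.384 + (1.387 − 1)/0.7228 + (4.227 − 1)/73.96 = 1.962
NF = 10 log₁₀(1.962) = 2.93 dB

2.93 dB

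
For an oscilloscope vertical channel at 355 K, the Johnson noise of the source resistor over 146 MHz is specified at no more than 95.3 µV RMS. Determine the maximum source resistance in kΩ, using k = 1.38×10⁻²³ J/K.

3.17 kΩ

Johnson–Nyquist: V_n = √(4kTRB) ⇒ R = V_n² / (4kTB)
4kTB = 4 × 1.38×10⁻²³ × 355 × 1.46×10⁸ = 2.86×10⁻¹²
R = (9.53×10⁻⁵)² / 2.86×10⁻¹² = 3.17×10³ Ω = 3.17 kΩ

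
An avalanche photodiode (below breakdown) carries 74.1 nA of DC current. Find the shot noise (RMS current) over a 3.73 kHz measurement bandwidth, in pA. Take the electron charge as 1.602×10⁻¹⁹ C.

9.41 pA

I_n = √(2qI·B)
2qI·B = 2 × 1.602×10⁻¹⁹ × 7.41×10⁻⁸ × 3.73×10³ = 8.86×10⁻²³ A²
I_n = √(8.86×10⁻²³) = 9.41×10⁻¹² A = 9.41 pA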